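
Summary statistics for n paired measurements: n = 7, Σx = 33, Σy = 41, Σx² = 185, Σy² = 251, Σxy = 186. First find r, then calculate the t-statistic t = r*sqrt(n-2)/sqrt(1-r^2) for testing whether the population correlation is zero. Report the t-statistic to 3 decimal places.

Numerator: nΣxy − (Σx)(Σy) = 7·186 − (33)(41) = -51
Denominator: √[(nΣx²−(Σx)²)(nΣy²−(Σy)²)]
  nΣx²−(Σx)² = 7·185 − 1089 = 206;  nΣy²−(Σy)² = 7·251 − 1681 = 76
  √(206·76) = √15656 = 125.1239
r = -51 / 125.1239 = -0.4076
t = r·√(n−2)/√(1−r²) = -0.4076·√5 / √(1−0.166138) = -0.911421 / 0.913160 = -0.998

-0.998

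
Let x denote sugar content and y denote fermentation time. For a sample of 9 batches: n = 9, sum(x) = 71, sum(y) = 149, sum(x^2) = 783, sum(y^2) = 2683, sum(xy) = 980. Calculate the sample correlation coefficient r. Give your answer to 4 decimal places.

Numerator: nΣxy − (Σx)(Σy) = 9·980 − (71)(149) = -1759
Denominator: √[(nΣx²−(Σx)²)(nΣy²−(Σy)²)]
  nΣx²−(Σx)² = 9·783 − 5041 = 2006;  nΣy²−(Σy)² = 9·2683 − 22201 = 1946
  √(2006·1946) = √3903676 = 1975.7723
r = -1759 / 1975.7723 = -0.8903

-0.8903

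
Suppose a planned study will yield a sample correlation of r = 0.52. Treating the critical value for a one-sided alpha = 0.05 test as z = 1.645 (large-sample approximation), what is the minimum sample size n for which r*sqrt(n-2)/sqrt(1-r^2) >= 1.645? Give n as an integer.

r√(n−2)/√(1−r²) ≥ 1.645  ⇔  n−2 ≥ (1.645)²·(1−r²)/r²
(1−r²)/r² = (1−0.2704)/0.2704 = 2.6982
n ≥ 2 + 2.706025·2.6982 = 2 + 7.3014 = 9.3014
⌈9.3014⌉ = 10

10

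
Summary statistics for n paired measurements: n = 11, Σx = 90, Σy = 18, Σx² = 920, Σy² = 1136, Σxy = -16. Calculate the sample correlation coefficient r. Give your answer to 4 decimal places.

-0.3622

S_xy = nΣxy − ΣxΣy = 11·(-16) − 90·18 = -176 − 1620 = -1796
S_xx = nΣx² − (Σx)² = 11·920 − 90² = 10120 − 8100 = 2020
S_yy = nΣy² − (Σy)² = 11·1136 − 18² = 12496 − 324 = 12172
r = S_xy / √(S_xx·S_yy) = -1796 / √(2020·12172) = -1796 / √24587440 = -1796 / 4958.5724 = -0.3622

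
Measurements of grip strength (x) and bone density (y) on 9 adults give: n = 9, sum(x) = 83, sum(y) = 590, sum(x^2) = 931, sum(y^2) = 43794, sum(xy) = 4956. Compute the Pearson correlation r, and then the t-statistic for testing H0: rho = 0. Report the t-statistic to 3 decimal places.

-1.641

Numerator: nΣxy − (Σx)(Σy) = 9·4956 − (83)(590) = -4366
Denominator: √[(nΣx²−(Σx)²)(nΣy²−(Σy)²)]
  nΣx²−(Σx)² = 9·931 − 6889 = 1490;  nΣy²−(Σy)² = 9·43794 − 348100 = 46046
  √(1490·46046) = √68608540 = 8283.0272
r = -4366 / 8283.0272 = -0.5271
t = r·√(n−2)/√(1−r²) = -0.5271·√7 / √(1−0.277834) = -1.394576 / 0.849804 = -1.641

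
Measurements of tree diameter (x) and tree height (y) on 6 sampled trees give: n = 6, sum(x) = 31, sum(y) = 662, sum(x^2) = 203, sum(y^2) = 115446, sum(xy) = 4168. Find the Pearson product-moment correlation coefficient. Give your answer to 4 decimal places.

S_xy = nΣxy − ΣxΣy = 6·4168 − 31·662 = 25008 − 20522 = 4486
S_xx = nΣx² − (Σx)² = 6·203 − 31² = 1218 − 961 = 257
S_yy = nΣy² − (Σy)² = 6·115446 − 662² = 692676 − 438244 = 254432
r = S_xy / √(S_xx·S_yy) = 4486 / √(257·254432) = 4486 / √65389024 = 4486 / 8086.3480 = 0.5548

0.5548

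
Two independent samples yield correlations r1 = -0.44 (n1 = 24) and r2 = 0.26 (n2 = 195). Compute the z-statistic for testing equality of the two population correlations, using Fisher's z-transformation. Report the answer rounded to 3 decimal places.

-3.212

Fisher z-transforms: z1 = atanh(-0.44) = -0.472231, z2 = atanh(0.26) = 0.266108; difference d = -0.738339
Var(d) = 1/21 + 1/192 = 0.0476190 + 0.0052083 = 0.0528273
z = d/√Var(d) = -0.738339 / √0.0528273 = -0.738339 / 0.229842 = -3.212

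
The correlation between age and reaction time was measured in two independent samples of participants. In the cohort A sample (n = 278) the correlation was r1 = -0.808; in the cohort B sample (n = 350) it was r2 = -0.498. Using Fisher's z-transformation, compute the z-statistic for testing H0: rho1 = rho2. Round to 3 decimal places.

Fisher z-transforms: z1 = atanh(-0.808) = -1.121241, z2 = atanh(-0.498) = -0.546643; difference d = -0.574598
Var(d) = 1/275 + 1/347 = 0.0036364 + 0.0028818 = 0.0065182
z = d/√Var(d) = -0.574598 / √0.0065182 = -0.574598 / 0.080735 = -7.117

-7.117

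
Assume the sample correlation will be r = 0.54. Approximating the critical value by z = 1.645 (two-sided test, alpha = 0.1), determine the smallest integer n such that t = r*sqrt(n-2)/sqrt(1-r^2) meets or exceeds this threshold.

9

r√(n−2)/√(1−r²) ≥ 1.645  ⇔  n−2 ≥ (1.645)²·(1−r²)/r²
(1−r²)/r² = (1−0.2916)/0.2916 = 2.4294
n ≥ 2 + 2.706025·2.4294 = 2 + 6.5740 = 8.5740
⌈8.5740⌉ = 9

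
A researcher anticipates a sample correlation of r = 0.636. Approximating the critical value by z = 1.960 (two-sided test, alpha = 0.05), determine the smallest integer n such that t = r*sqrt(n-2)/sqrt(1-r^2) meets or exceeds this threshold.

Need r·√(n−2)/√(1−r²) ≥ 1.960
√(n−2) ≥ 1.960·√(1−0.404496) / 0.636 = 1.960·0.771689 / 0.636 = 2.3782
n−2 ≥ 5.6558  ⇒  n ≥ 7.6558
Smallest integer n = 8

8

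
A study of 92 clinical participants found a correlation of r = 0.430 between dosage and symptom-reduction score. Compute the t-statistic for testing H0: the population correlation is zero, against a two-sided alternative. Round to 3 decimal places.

4.518

t = r·√(n−2) / √(1−r²) with r = 0.430, n = 92
  = 0.430·√90 / √(1 − 0.184900)
  = 0.430·9.486833 / 0.902829
  = 4.079338 / 0.902829 = 4.518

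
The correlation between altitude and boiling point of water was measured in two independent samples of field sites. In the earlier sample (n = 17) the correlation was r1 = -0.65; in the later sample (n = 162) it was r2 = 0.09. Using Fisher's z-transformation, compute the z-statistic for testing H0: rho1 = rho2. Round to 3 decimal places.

z1 = atanh(-0.65) = -0.775299,  z2 = atanh(0.09) = 0.090244
SE = √(1/(n1−3) + 1/(n2−3)) = √(1/14 + 1/159) = √(0.0714286 + 0.0062893) = √0.0777179 = 0.278779
z = (z1 − z2)/SE = (-0.775299 − 0.090244) / 0.278779 = -0.865543 / 0.278779 = -3.105

-3.105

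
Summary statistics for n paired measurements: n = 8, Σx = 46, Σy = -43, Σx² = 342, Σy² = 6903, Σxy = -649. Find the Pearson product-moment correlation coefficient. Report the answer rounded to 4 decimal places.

Numerator: nΣxy − (Σx)(Σy) = 8·(-649) − (46)(-43) = -3214
Denominator: √[(nΣx²−(Σx)²)(nΣy²−(Σy)²)]
  nΣx²−(Σx)² = 8·342 − 2116 = 620;  nΣy²−(Σy)² = 8·6903 − 1849 = 53375
  √(620·53375) = √33092500 = 5752.6081
r = -3214 / 5752.6081 = -0.5587

-0.5587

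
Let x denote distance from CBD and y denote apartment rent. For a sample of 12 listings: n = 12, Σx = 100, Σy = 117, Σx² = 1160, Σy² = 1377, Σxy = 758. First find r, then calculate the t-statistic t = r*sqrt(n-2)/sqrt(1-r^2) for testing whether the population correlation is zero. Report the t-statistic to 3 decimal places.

-3.956

S_xy = nΣxy − ΣxΣy = 12·758 − 100·117 = 9096 − 11700 = -2604
S_xx = nΣx² − (Σx)² = 12·1160 − 100² = 13920 − 10000 = 3920
S_yy = nΣy² − (Σy)² = 12·1377 − 117² = 16524 − 13689 = 2835
r = S_xy / √(S_xx·S_yy) = -2604 / √(3920·2835) = -2604 / √11113200 = -2604 / 3333.6467 = -0.7811
t = r·√(n−2)/√(1−r²) = -0.7811·√10 / √(1−0.610117) = -2.470055 / 0.624406 = -3.956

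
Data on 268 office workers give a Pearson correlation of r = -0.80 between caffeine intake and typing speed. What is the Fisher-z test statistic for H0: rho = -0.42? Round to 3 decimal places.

-10.596

z_r = atanh(-0.80) = -1.098612,  z_0 = atanh(-0.42) = -0.447692
SE = 1/√(n−3) = 1/√265 = 0.061430
z = (z_r − z_0)/SE = (-1.098612 − (-0.447692)) / 0.061430 = -0.650920 / 0.061430 = -10.596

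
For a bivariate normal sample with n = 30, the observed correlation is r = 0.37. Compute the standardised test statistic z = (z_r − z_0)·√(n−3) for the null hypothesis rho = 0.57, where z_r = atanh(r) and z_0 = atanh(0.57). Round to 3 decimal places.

-1.346

z_r = atanh(0.37) = 0.388423,  z_0 = atanh(0.57) = 0.647523
SE = 1/√(n−3) = 1/√27 = 0.192450
z = (z_r − z_0)/SE = (0.388423 − 0.647523) / 0.192450 = -0.259100 / 0.192450 = -1.346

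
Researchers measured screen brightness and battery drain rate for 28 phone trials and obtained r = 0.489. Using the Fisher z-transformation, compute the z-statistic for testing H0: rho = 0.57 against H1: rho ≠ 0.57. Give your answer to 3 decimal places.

z_r = atanh(0.489) = 0.534745,  z_0 = atanh(0.57) = 0.647523
SE = 1/√(n−3) = 1/√25 = 0.200000
z = (z_r − z_0)/SE = (0.534745 − 0.647523) / 0.200000 = -0.112778 / 0.200000 = -0.564

-0.564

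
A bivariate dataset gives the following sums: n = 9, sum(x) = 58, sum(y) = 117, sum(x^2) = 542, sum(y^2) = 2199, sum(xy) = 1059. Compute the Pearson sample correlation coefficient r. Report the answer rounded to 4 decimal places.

S_xy = nΣxy − ΣxΣy = 9·1059 − 58·117 = 9531 − 6786 = 2745
S_xx = nΣx² − (Σx)² = 9·542 − 58² = 4878 − 3364 = 1514
S_yy = nΣy² − (Σy)² = 9·2199 − 117² = 19791 − 13689 = 6102
r = S_xy / √(S_xx·S_yy) = 2745 / √(1514·6102) = 2745 / √9238428 = 2745 / 3039.4782 = 0.9031

0.9031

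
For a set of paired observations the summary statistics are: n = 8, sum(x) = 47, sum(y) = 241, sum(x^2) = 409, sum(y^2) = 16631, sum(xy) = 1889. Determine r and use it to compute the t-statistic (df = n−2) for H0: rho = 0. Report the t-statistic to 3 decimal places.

1.147

S_xy = nΣxy − ΣxΣy = 8·1889 − 47·241 = 15112 − 11327 = 3785
S_xx = nΣx² − (Σx)² = 8·409 − 47² = 3272 − 2209 = 1063
S_yy = nΣy² − (Σy)² = 8·16631 − 241² = 133048 − 58081 = 74967
r = S_xy / √(S_xx·S_yy) = 3785 / √(1063·74967) = 3785 / √79689921 = 3785 / 8926.9211 = 0.4240
t = r·√(n−2)/√(1−r²) = 0.4240·√6 / √(1−0.179776) = 1.038584 / 0.905662 = 1.147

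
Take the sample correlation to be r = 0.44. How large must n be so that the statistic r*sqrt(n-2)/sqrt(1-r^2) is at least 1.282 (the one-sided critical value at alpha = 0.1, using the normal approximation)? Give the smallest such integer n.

9

r√(n−2)/√(1−r²) ≥ 1.282  ⇔  n−2 ≥ (1.282)²·(1−r²)/r²
(1−r²)/r² = (1−0.1936)/0.1936 = 4.1653
n ≥ 2 + 1.643524·4.1653 = 2 + 6.8458 = 8.8458
⌈8.8458⌉ = 9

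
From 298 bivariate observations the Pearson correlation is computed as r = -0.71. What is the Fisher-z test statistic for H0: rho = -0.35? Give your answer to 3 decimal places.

Fisher z: atanh(-0.71) = -0.887184, atanh(-0.35) = -0.365444
z = (z_r − z_0)·√(n−3) = (-0.887184 − (-0.365444))·√295 = -0.521740 · 17.175564 = -8.961

-8.961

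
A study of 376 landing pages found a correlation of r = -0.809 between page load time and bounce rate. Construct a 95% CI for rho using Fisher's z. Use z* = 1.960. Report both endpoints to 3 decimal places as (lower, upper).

z_r = atanh(-0.809) = -1.124128;  SE = 1/√(n−3) = 1/√373 = 0.051778
z-limits: -1.124128 ± 1.960·0.051778 = -1.124128 ± 0.101485 = [-1.225613, -1.022643]
ρ-limits: (tanh -1.225613, tanh -1.022643) = (-0.841, -0.771)

(-0.841, -0.771)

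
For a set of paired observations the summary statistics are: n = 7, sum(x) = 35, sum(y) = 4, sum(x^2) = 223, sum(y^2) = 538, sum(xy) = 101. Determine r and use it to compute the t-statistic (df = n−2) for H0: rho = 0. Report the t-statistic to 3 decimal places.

1.309

S_xy = nΣxy − ΣxΣy = 7·101 − 35·4 = 707 − 140 = 567
S_xx = nΣx² − (Σx)² = 7·223 − 35² = 1561 − 1225 = 336
S_yy = nΣy² − (Σy)² = 7·538 − 4² = 3766 − 16 = 3750
r = S_xy / √(S_xx·S_yy) = 567 / √(336·3750) = 567 / √1260000 = 567 / 1122.4972 = 0.5051
t = r·√(n−2)/√(1−r²) = 0.5051·√5 / √(1−0.255126) = 1.129438 / 0.863061 = 1.309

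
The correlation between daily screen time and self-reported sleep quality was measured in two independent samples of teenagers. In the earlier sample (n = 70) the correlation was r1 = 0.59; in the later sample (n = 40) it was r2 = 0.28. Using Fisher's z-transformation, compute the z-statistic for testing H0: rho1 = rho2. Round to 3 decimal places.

1.904

Fisher z-transforms: z1 = atanh(0.59) = 0.677666, z2 = atanh(0.28) = 0.287682; difference d = 0.389984
Var(d) = 1/67 + 1/37 = 0.0149254 + 0.0270270 = 0.0419524
z = d/√Var(d) = 0.389984 / √0.0419524 = 0.389984 / 0.204823 = 1.904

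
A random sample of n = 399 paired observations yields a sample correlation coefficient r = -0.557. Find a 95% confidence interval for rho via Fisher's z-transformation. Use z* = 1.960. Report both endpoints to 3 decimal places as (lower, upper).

Fisher z: z_r = atanh(r) = ½·ln((1+(-0.557))/(1−(-0.557))) = -0.628473
SE(z) = 1/√(n−3) = 1/√396 = 0.050252
95% ⇒ z* = 1.960; margin = 1.960·0.050252 = 0.098494
CI on z-scale: (-0.726967, -0.529979)
Back-transform: tanh(-0.726967) = -0.621206, tanh(-0.529979) = -0.485365

(-0.621, -0.485)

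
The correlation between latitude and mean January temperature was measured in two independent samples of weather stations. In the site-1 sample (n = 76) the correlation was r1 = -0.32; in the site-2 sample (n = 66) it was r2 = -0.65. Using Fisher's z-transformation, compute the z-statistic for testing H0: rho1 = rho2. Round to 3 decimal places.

Fisher z-transforms: z1 = atanh(-0.32) = -0.331647, z2 = atanh(-0.65) = -0.775299; difference d = 0.443652
Var(d) = 1/73 + 1/63 = 0.0136986 + 0.0158730 = 0.0295716
z = d/√Var(d) = 0.443652 / √0.0295716 = 0.443652 / 0.171964 = 2.580

2.580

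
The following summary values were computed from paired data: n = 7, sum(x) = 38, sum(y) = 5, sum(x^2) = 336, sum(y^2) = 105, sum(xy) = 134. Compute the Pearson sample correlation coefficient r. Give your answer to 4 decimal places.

Numerator: nΣxy − (Σx)(Σy) = 7·134 − (38)(5) = 748
Denominator: √[(nΣx²−(Σx)²)(nΣy²−(Σy)²)]
  nΣx²−(Σx)² = 7·336 − 1444 = 908;  nΣy²−(Σy)² = 7·105 − 25 = 710
  √(908·710) = √644680 = 802.9197
r = 748 / 802.9197 = 0.9316

0.9316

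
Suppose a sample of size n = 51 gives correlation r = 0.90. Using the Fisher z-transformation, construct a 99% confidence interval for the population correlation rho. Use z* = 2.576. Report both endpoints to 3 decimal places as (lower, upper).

Fisher z: z_r = atanh(r) = ½·ln((1+0.90)/(1−0.90)) = 1.472219
SE(z) = 1/√(n−3) = 1/√48 = 0.144338
99% ⇒ z* = 2.576; margin = 2.576·0.144338 = 0.371815
CI on z-scale: (1.100404, 1.844034)
Back-transform: tanh(1.100404) = 0.800644, tanh(1.844034) = 0.951181

(0.801, 0.951)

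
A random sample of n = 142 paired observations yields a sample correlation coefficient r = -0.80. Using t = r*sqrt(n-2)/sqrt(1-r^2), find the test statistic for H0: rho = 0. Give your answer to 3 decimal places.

-15.776

1 − r² = 1 − 0.6400 = 0.3600;  √(1−r²) = 0.600000
√(n−2) = √140 = 11.832160
t = r·√(n−2)/√(1−r²) = -0.80 · 11.832160 / 0.600000 = -15.776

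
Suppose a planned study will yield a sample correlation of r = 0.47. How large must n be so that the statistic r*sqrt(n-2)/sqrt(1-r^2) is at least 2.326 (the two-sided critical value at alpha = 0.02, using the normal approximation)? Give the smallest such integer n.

22

r√(n−2)/√(1−r²) ≥ 2.326  ⇔  n−2 ≥ (2.326)²·(1−r²)/r²
(1−r²)/r² = (1−0.2209)/0.2209 = 3.5269
n ≥ 2 + 5.410276·3.5269 = 2 + 19.0815 = 21.0815
⌈21.0815⌉ = 22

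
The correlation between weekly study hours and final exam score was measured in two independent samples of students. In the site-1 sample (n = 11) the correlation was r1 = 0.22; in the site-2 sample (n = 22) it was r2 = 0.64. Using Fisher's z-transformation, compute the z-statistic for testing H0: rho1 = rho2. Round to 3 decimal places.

z1 = atanh(0.22) = 0.223656,  z2 = atanh(0.64) = 0.758174
SE = √(1/(n1−3) + 1/(n2−3)) = √(1/8 + 1/19) = √(0.1250000 + 0.0526316) = √0.1776316 = 0.421464
z = (z1 − z2)/SE = (0.223656 − 0.758174) / 0.421464 = -0.534518 / 0.421464 = -1.268

-1.268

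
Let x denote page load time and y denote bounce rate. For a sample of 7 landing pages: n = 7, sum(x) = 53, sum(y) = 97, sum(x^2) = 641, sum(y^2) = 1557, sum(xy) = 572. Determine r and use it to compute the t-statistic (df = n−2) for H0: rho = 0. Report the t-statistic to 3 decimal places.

-2.314

Numerator: nΣxy − (Σx)(Σy) = 7·572 − (53)(97) = -1137
Denominator: √[(nΣx²−(Σx)²)(nΣy²−(Σy)²)]
  nΣx²−(Σx)² = 7·641 − 2809 = 1678;  nΣy²−(Σy)² = 7·1557 − 9409 = 1490
  √(1678·1490) = √2500220 = 1581.2084
r = -1137 / 1581.2084 = -0.7191
t = r·√(n−2)/√(1−r²) = -0.7191·√5 / √(1−0.517105) = -1.607956 / 0.694906 = -2.314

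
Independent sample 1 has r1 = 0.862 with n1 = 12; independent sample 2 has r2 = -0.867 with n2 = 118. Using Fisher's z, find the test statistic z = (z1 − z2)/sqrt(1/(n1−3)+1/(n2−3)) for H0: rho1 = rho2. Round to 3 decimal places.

7.575

Fisher z-transforms: z1 = atanh(0.862) = 1.301076, z2 = atanh(-0.867) = -1.320870; difference d = 2.621946
Var(d) = 1/9 + 1/115 = 0.1111111 + 0.0086957 = 0.1198068
z = d/√Var(d) = 2.621946 / √0.1198068 = 2.621946 / 0.346131 = 7.575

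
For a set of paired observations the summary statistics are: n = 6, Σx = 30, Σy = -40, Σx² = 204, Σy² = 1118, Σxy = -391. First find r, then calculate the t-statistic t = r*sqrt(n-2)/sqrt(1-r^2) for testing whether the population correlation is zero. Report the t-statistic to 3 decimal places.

S_xy = nΣxy − ΣxΣy = 6·(-391) − 30·(-40) = -2346 − (-1200) = -1146
S_xx = nΣx² − (Σx)² = 6·204 − 30² = 1224 − 900 = 324
S_yy = nΣy² − (Σy)² = 6·1118 − (-40)² = 6708 − 1600 = 5108
r = S_xy / √(S_xx·S_yy) = -1146 / √(324·5108) = -1146 / √1654992 = -1146 / 1286.4649 = -0.8908
t = r·√(n−2)/√(1−r²) = -0.8908·√4 / √(1−0.793525) = -1.781600 / 0.454395 = -3.921

-3.921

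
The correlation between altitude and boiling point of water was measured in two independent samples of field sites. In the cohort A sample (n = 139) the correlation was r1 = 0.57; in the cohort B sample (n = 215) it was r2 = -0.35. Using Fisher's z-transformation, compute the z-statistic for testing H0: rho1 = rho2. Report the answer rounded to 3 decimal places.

9.220

Fisher z-transforms: z1 = atanh(0.57) = 0.647523, z2 = atanh(-0.35) = -0.365444; difference d = 1.012967
Var(d) = 1/136 + 1/212 = 0.0073529 + 0.0047170 = 0.0120699
z = d/√Var(d) = 1.012967 / √0.0120699 = 1.012967 / 0.109863 = 9.220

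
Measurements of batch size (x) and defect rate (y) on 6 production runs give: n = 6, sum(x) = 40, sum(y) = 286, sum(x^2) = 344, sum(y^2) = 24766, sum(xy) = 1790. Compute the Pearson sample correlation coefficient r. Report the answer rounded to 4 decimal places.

Numerator: nΣxy − (Σx)(Σy) = 6·1790 − (40)(286) = -700
Denominator: √[(nΣx²−(Σx)²)(nΣy²−(Σy)²)]
  nΣx²−(Σx)² = 6·344 − 1600 = 464;  nΣy²−(Σy)² = 6·24766 − 81796 = 66800
  √(464·66800) = √30995200 = 5567.3333
r = -700 / 5567.3333 = -0.1257

-0.1257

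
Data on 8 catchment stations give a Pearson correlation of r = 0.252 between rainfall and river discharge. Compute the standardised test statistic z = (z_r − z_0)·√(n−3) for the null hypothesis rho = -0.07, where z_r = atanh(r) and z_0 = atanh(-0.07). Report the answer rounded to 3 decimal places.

Fisher z: atanh(0.252) = 0.257547, atanh(-0.07) = -0.070115
z = (z_r − z_0)·√(n−3) = (0.257547 − (-0.070115))·√5 = 0.327662 · 2.236068 = 0.733

0.733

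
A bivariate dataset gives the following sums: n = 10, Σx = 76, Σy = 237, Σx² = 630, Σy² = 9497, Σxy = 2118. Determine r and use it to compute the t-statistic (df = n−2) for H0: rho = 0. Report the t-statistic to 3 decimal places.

S_xy = nΣxy − ΣxΣy = 10·2118 − 76·237 = 21180 − 18012 = 3168
S_xx = nΣx² − (Σx)² = 10·630 − 76² = 6300 − 5776 = 524
S_yy = nΣy² − (Σy)² = 10·9497 − 237² = 94970 − 56169 = 38801
r = S_xy / √(S_xx·S_yy) = 3168 / √(524·38801) = 3168 / √20331724 = 3168 / 4509.0713 = 0.7026
t = r·√(n−2)/√(1−r²) = 0.7026·√8 / √(1−0.493647) = 1.987253 / 0.711585 = 2.793

2.793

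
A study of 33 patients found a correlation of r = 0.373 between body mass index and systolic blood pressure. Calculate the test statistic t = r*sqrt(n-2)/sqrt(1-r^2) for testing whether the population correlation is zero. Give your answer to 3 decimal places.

2.238

1 − r² = 1 − 0.139129 = 0.860871;  √(1−r²) = 0.927831
√(n−2) = √31 = 5.567764
t = r·√(n−2)/√(1−r²) = 0.373 · 5.567764 / 0.927831 = 2.238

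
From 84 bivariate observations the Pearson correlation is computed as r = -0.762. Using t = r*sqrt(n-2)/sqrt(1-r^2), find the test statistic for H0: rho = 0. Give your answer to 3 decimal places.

-10.655

1 − r² = 1 − 0.580644 = 0.419356;  √(1−r²) = 0.647577
√(n−2) = √82 = 9.055385
t = r·√(n−2)/√(1−r²) = -0.762 · 9.055385 / 0.647577 = -10.655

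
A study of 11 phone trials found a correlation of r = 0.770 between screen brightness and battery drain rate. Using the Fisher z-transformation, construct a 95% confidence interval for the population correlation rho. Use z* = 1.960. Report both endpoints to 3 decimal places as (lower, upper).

Fisher z: z_r = atanh(r) = ½·ln((1+0.770)/(1−0.770)) = 1.020328
SE(z) = 1/√(n−3) = 1/√8 = 0.353553
95% ⇒ z* = 1.960; margin = 1.960·0.353553 = 0.692964
CI on z-scale: (0.327364, 1.713292)
Back-transform: tanh(0.327364) = 0.316150, tanh(1.713292) = 0.937050

(0.316, 0.937)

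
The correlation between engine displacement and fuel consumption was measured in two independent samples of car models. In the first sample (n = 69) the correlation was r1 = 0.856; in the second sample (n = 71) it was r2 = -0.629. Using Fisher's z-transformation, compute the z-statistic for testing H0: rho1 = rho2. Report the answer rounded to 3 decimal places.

Fisher z-transforms: z1 = atanh(0.856) = 1.278183, z2 = atanh(-0.629) = -0.739760; difference d = 2.017943
Var(d) = 1/66 + 1/68 = 0.0151515 + 0.0147059 = 0.0298574
z = d/√Var(d) = 2.017943 / √0.0298574 = 2.017943 / 0.172793 = 11.678

11.678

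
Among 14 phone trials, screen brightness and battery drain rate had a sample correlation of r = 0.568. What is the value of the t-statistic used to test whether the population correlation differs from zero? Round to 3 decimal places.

2.391

t = r·√(n−2) / √(1−r²) with r = 0.568, n = 14
  = 0.568·√12 / √(1 − 0.322624)
  = 0.568·3.464102 / 0.823029
  = 1.967610 / 0.823029 = 2.391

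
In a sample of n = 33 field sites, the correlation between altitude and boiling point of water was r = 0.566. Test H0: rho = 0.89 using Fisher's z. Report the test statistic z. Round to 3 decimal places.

z_r = atanh(0.566) = 0.641618,  z_0 = atanh(0.89) = 1.421926
SE = 1/√(n−3) = 1/√30 = 0.182574
z = (z_r − z_0)/SE = (0.641618 − 1.421926) / 0.182574 = -0.780308 / 0.182574 = -4.274

-4.274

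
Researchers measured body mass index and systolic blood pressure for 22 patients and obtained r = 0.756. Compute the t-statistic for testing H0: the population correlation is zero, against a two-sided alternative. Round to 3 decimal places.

1 − r² = 1 − 0.571536 = 0.428464;  √(1−r²) = 0.654572
√(n−2) = √20 = 4.472136
t = r·√(n−2)/√(1−r²) = 0.756 · 4.472136 / 0.654572 = 5.165

5.165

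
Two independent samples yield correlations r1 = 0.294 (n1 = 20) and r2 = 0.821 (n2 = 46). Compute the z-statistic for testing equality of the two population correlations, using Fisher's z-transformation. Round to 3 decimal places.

-2.991

z1 = atanh(0.294) = 0.302939,  z2 = atanh(0.821) = 1.159878
SE = √(1/(n1−3) + 1/(n2−3)) = √(1/17 + 1/43) = √(0.0588235 + 0.0232558) = √0.0820793 = 0.286495
z = (z1 − z2)/SE = (0.302939 − 1.159878) / 0.286495 = -0.856939 / 0.286495 = -2.991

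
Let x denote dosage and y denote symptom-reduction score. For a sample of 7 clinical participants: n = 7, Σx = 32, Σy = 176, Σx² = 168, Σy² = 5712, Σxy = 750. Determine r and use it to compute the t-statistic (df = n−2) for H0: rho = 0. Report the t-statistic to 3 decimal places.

-0.772

S_xy = nΣxy − ΣxΣy = 7·750 − 32·176 = 5250 − 5632 = -382
S_xx = nΣx² − (Σx)² = 7·168 − 32² = 1176 − 1024 = 152
S_yy = nΣy² − (Σy)² = 7·5712 − 176² = 39984 − 30976 = 9008
r = S_xy / √(S_xx·S_yy) = -382 / √(152·9008) = -382 / √1369216 = -382 / 1170.1350 = -0.3265
t = r·√(n−2)/√(1−r²) = -0.3265·√5 / √(1−0.106602) = -0.730076 / 0.945197 = -0.772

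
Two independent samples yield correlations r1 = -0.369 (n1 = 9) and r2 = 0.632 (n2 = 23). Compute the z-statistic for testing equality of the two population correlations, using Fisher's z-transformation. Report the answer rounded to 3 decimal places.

z1 = atanh(-0.369) = -0.387265,  z2 = atanh(0.632) = 0.744739
SE = √(1/(n1−3) + 1/(n2−3)) = √(1/6 + 1/20) = √(0.1666667 + 0.0500000) = √0.2166667 = 0.465475
z = (z1 − z2)/SE = (-0.387265 − 0.744739) / 0.465475 = -1.132004 / 0.465475 = -2.432

-2.432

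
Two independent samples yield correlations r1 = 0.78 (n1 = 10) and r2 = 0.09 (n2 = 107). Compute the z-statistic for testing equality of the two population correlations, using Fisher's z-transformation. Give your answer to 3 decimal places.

2.446

z1 = atanh(0.78) = 1.045371,  z2 = atanh(0.09) = 0.090244
SE = √(1/(n1−3) + 1/(n2−3)) = √(1/7 + 1/104) = √(0.1428571 + 0.0096154) = √0.1524725 = 0.390477
z = (z1 − z2)/SE = (1.045371 − 0.090244) / 0.390477 = 0.955127 / 0.390477 = 2.446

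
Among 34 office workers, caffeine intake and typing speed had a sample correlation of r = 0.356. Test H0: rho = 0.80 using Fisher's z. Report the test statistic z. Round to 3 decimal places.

z_r = atanh(0.356) = 0.372298,  z_0 = atanh(0.80) = 1.098612
SE = 1/√(n−3) = 1/√31 = 0.179605
z = (z_r − z_0)/SE = (0.372298 − 1.098612) / 0.179605 = -0.726314 / 0.179605 = -4.044

-4.044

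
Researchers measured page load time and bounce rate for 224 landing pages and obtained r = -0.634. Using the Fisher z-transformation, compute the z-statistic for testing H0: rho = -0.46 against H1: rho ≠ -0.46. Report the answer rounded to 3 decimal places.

z_r = atanh(-0.634) = -0.748076,  z_0 = atanh(-0.46) = -0.497311
SE = 1/√(n−3) = 1/√221 = 0.067267
z = (z_r − z_0)/SE = (-0.748076 − (-0.497311)) / 0.067267 = -0.250765 / 0.067267 = -3.728

-3.728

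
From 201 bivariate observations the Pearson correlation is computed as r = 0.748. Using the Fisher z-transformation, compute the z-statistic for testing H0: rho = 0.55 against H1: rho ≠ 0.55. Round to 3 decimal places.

z_r = atanh(0.748) = 0.968399,  z_0 = atanh(0.55) = 0.618381
SE = 1/√(n−3) = 1/√198 = 0.071067
z = (z_r − z_0)/SE = (0.968399 − 0.618381) / 0.071067 = 0.350018 / 0.071067 = 4.925

4.925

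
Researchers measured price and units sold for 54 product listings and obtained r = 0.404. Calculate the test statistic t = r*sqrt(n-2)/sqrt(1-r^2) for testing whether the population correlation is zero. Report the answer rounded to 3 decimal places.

1 − r² = 1 − 0.163216 = 0.836784;  √(1−r²) = 0.914759
√(n−2) = √52 = 7.211103
t = r·√(n−2)/√(1−r²) = 0.404 · 7.211103 / 0.914759 = 3.185

3.185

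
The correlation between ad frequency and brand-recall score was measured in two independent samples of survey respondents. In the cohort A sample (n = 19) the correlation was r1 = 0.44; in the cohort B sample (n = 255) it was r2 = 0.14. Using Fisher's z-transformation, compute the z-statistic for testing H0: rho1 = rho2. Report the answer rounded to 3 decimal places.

1.285

Fisher z-transforms: z1 = atanh(0.44) = 0.472231, z2 = atanh(0.14) = 0.140926; difference d = 0.331305
Var(d) = 1/16 + 1/252 = 0.0625000 + 0.0039683 = 0.0664683
z = d/√Var(d) = 0.331305 / √0.0664683 = 0.331305 / 0.257814 = 1.285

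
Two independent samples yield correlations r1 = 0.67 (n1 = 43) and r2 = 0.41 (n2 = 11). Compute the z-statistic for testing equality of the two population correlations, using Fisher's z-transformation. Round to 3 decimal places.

Fisher z-transforms: z1 = atanh(0.67) = 0.810743, z2 = atanh(0.41) = 0.435611; difference d = 0.375132
Var(d) = 1/40 + 1/8 = 0.0250000 + 0.1250000 = 0.1500000
z = d/√Var(d) = 0.375132 / √0.1500000 = 0.375132 / 0.387298 = 0.969

0.969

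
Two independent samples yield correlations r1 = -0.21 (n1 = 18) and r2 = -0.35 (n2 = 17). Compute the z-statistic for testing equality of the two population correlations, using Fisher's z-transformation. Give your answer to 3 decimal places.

z1 = atanh(-0.21) = -0.213171,  z2 = atanh(-0.35) = -0.365444
SE = √(1/(n1−3) + 1/(n2−3)) = √(1/15 + 1/14) = √(0.0666667 + 0.0714286) = √0.1380953 = 0.371612
z = (z1 − z2)/SE = (-0.213171 − (-0.365444)) / 0.371612 = 0.152273 / 0.371612 = 0.410

0.410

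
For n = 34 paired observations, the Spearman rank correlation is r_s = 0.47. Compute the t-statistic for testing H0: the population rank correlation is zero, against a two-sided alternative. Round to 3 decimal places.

3.012

t = r_s·√(n−2) / √(1−r_s²) with r_s = 0.47, n = 34
  = 0.47·√32 / √(1 − 0.2209)
  = 0.47·5.656854 / 0.882666
  = 2.658721 / 0.882666 = 3.012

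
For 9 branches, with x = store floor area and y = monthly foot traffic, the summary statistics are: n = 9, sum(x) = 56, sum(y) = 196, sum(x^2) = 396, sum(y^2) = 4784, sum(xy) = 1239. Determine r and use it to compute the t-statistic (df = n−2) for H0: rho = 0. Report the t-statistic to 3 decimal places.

S_xy = nΣxy − ΣxΣy = 9·1239 − 56·196 = 11151 − 10976 = 175
S_xx = nΣx² − (Σx)² = 9·396 − 56² = 3564 − 3136 = 428
S_yy = nΣy² − (Σy)² = 9·4784 − 196² = 43056 − 38416 = 4640
r = S_xy / √(S_xx·S_yy) = 175 / √(428·4640) = 175 / √1985920 = 175 / 1409.2267 = 0.1242
t = r·√(n−2)/√(1−r²) = 0.1242·√7 / √(1−0.015426) = 0.328602 / 0.992257 = 0.331

0.331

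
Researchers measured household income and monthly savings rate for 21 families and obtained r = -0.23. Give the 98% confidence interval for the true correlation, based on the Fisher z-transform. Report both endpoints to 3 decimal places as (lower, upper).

(-0.654, 0.304)

z_r = atanh(-0.23) = -0.234189;  SE = 1/√(n−3) = 1/√18 = 0.235702
z-limits: -0.234189 ± 2.326·0.235702 = -0.234189 ± 0.548243 = [-0.782432, 0.314054]
ρ-limits: (tanh -0.782432, tanh 0.314054) = (-0.654, 0.304)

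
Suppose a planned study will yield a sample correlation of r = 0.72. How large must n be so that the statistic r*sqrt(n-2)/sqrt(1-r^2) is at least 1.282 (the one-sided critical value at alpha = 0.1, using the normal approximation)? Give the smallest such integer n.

Need r·√(n−2)/√(1−r²) ≥ 1.282
√(n−2) ≥ 1.282·√(1−0.5184) / 0.72 = 1.282·0.693974 / 0.72 = 1.2357
n−2 ≥ 1.5270  ⇒  n ≥ 3.5270
Smallest integer n = 4

4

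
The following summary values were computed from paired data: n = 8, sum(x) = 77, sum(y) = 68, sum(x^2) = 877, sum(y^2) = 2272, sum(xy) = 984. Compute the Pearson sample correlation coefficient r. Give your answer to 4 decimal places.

0.6868

Numerator: nΣxy − (Σx)(Σy) = 8·984 − (77)(68) = 2636
Denominator: √[(nΣx²−(Σx)²)(nΣy²−(Σy)²)]
  nΣx²−(Σx)² = 8·877 − 5929 = 1087;  nΣy²−(Σy)² = 8·2272 − 4624 = 13552
  √(1087·13552) = √14731024 = 3838.1016
r = 2636 / 3838.1016 = 0.6868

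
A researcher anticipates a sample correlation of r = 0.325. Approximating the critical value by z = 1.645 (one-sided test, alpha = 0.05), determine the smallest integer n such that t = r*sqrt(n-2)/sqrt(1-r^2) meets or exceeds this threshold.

r√(n−2)/√(1−r²) ≥ 1.645  ⇔  n−2 ≥ (1.645)²·(1−r²)/r²
(1−r²)/r² = (1−0.105625)/0.105625 = 8.4675
n ≥ 2 + 2.706025·8.4675 = 2 + 22.9133 = 24.9133
⌈24.9133⌉ = 25

25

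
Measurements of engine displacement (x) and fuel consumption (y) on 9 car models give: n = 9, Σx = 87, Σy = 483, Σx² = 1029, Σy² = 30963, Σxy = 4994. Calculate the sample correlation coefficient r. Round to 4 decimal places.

0.3338

Numerator: nΣxy − (Σx)(Σy) = 9·4994 − (87)(483) = 2925
Denominator: √[(nΣx²−(Σx)²)(nΣy²−(Σy)²)]
  nΣx²−(Σx)² = 9·1029 − 7569 = 1692;  nΣy²−(Σy)² = 9·30963 − 233289 = 45378
  √(1692·45378) = √76779576 = 8762.3956
r = 2925 / 8762.3956 = 0.3338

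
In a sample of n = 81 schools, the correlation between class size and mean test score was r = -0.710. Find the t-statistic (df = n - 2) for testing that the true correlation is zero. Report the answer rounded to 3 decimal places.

t = r·√(n−2) / √(1−r²) with r = -0.710, n = 81
  = -0.710·√79 / √(1 − 0.504100)
  = -0.710·8.888194 / 0.704202
  = -6.310618 / 0.704202 = -8.961

-8.961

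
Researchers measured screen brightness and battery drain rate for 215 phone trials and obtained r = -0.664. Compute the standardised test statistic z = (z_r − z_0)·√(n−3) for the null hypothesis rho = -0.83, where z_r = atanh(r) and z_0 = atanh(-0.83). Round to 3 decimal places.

5.652

z_r = atanh(-0.664) = -0.799934,  z_0 = atanh(-0.83) = -1.188136
SE = 1/√(n−3) = 1/√212 = 0.068680
z = (z_r − z_0)/SE = (-0.799934 − (-1.188136)) / 0.068680 = 0.388202 / 0.068680 = 5.652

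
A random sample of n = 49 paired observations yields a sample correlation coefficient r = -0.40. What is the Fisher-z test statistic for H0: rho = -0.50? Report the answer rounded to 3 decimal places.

0.852

Fisher z: atanh(-0.40) = -0.423649, atanh(-0.50) = -0.549306
z = (z_r − z_0)·√(n−3) = (-0.423649 − (-0.549306))·√46 = 0.125657 · 6.782330 = 0.852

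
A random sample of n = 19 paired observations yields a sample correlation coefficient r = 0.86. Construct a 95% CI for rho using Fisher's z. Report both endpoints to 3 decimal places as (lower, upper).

(0.666, 0.945)

Fisher z: z_r = atanh(r) = ½·ln((1+0.86)/(1−0.86)) = 1.293345
SE(z) = 1/√(n−3) = 1/√16 = 0.250000
95% ⇒ z* = 1.960; margin = 1.960·0.250000 = 0.490000
CI on z-scale: (0.803345, 1.783345)
Back-transform: tanh(0.803345) = 0.665903, tanh(1.783345) = 0.945054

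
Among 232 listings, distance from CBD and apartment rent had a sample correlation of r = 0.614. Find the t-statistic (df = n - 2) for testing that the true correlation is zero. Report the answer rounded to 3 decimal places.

11.797

t = r·√(n−2) / √(1−r²) with r = 0.614, n = 232
  = 0.614·√230 / √(1 − 0.376996)
  = 0.614·15.165751 / 0.789306
  = 9.311771 / 0.789306 = 11.797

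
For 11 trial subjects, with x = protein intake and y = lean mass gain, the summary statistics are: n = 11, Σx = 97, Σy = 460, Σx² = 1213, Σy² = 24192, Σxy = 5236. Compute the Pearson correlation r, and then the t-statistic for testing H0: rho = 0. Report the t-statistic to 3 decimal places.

Numerator: nΣxy − (Σx)(Σy) = 11·5236 − (97)(460) = 12976
Denominator: √[(nΣx²−(Σx)²)(nΣy²−(Σy)²)]
  nΣx²−(Σx)² = 11·1213 − 9409 = 3934;  nΣy²−(Σy)² = 11·24192 − 211600 = 54512
  √(3934·54512) = √214450208 = 14644.1185
r = 12976 / 14644.1185 = 0.8861
t = r·√(n−2)/√(1−r²) = 0.8861·√9 / √(1−0.785173) = 2.658300 / 0.463494 = 5.735

5.735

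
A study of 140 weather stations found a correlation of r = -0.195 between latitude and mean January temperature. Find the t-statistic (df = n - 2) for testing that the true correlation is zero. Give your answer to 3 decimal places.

-2.336

1 − r² = 1 − 0.038025 = 0.961975;  √(1−r²) = 0.980803
√(n−2) = √138 = 11.747340
t = r·√(n−2)/√(1−r²) = -0.195 · 11.747340 / 0.980803 = -2.336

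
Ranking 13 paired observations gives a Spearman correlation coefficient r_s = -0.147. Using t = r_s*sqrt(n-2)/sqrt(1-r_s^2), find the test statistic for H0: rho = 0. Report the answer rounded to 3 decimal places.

-0.493

t = r_s·√(n−2) / √(1−r_s²) with r_s = -0.147, n = 13
  = -0.147·√11 / √(1 − 0.021609)
  = -0.147·3.316625 / 0.989136
  = -0.487544 / 0.989136 = -0.493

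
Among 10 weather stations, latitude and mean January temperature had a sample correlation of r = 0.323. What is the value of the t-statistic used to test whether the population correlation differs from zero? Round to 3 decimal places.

0.965

1 − r² = 1 − 0.104329 = 0.895671;  √(1−r²) = 0.946399
√(n−2) = √8 = 2.828427
t = r·√(n−2)/√(1−r²) = 0.323 · 2.828427 / 0.946399 = 0.965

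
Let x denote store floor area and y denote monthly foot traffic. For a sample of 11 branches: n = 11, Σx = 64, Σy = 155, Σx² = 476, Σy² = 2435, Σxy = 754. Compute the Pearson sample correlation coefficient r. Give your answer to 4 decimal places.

Numerator: nΣxy − (Σx)(Σy) = 11·754 − (64)(155) = -1626
Denominator: √[(nΣx²−(Σx)²)(nΣy²−(Σy)²)]
  nΣx²−(Σx)² = 11·476 − 4096 = 1140;  nΣy²−(Σy)² = 11·2435 − 24025 = 2760
  √(1140·2760) = √3146400 = 1773.8095
r = -1626 / 1773.8095 = -0.9167

-0.9167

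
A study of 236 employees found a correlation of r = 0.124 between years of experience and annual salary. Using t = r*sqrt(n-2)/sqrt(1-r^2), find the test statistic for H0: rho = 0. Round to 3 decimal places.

1 − r² = 1 − 0.015376 = 0.984624;  √(1−r²) = 0.992282
√(n−2) = √234 = 15.297059
t = r·√(n−2)/√(1−r²) = 0.124 · 15.297059 / 0.992282 = 1.912

1.912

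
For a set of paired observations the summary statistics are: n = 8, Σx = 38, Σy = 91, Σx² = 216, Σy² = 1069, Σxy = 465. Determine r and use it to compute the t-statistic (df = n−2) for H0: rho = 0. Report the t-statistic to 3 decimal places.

S_xy = nΣxy − ΣxΣy = 8·465 − 38·91 = 3720 − 3458 = 262
S_xx = nΣx² − (Σx)² = 8·216 − 38² = 1728 − 1444 = 284
S_yy = nΣy² − (Σy)² = 8·1069 − 91² = 8552 − 8281 = 271
r = S_xy / √(S_xx·S_yy) = 262 / √(284·271) = 262 / √76964 = 262 / 277.4239 = 0.9444
t = r·√(n−2)/√(1−r²) = 0.9444·√6 / √(1−0.891891) = 2.313298 / 0.328799 = 7.036

7.036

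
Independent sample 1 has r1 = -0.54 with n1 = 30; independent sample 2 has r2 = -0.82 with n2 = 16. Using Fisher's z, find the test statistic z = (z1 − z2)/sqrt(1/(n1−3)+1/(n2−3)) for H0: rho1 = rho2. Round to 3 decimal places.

z1 = atanh(-0.54) = -0.604156,  z2 = atanh(-0.82) = -1.156817
SE = √(1/(n1−3) + 1/(n2−3)) = √(1/27 + 1/13) = √(0.0370370 + 0.0769231) = √0.1139601 = 0.337580
z = (z1 − z2)/SE = (-0.604156 − (-1.156817)) / 0.337580 = 0.552661 / 0.337580 = 1.637

1.637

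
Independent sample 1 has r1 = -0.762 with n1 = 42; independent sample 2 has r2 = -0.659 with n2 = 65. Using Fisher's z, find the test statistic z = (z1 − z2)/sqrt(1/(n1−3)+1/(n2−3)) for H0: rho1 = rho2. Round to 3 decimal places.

z1 = atanh(-0.762) = -1.000967,  z2 = atanh(-0.659) = -0.791044
SE = √(1/(n1−3) + 1/(n2−3)) = √(1/39 + 1/62) = √(0.0256410 + 0.0161290) = √0.0417700 = 0.204377
z = (z1 − z2)/SE = (-1.000967 − (-0.791044)) / 0.204377 = -0.209923 / 0.204377 = -1.027

-1.027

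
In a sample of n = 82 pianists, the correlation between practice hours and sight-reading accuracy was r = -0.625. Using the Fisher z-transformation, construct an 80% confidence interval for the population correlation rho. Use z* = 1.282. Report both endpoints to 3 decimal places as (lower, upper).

Fisher z: z_r = atanh(r) = ½·ln((1+(-0.625))/(1−(-0.625))) = -0.733169
SE(z) = 1/√(n−3) = 1/√79 = 0.112509
80% ⇒ z* = 1.282; margin = 1.282·0.112509 = 0.144237
CI on z-scale: (-0.877406, -0.588932)
Back-transform: tanh(-0.877406) = -0.705117, tanh(-0.588932) = -0.529127

(-0.705, -0.529)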